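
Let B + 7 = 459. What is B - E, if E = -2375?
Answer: 2827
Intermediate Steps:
B = 452 (B = -7 + 459 = 452)
B - E = 452 - 1*(-2375) = 452 + 2375 = 2827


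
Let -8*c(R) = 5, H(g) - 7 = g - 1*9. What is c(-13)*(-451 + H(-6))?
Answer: 2295/8 ≈ 286.88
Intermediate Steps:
H(g) = -2 + g (H(g) = 7 + (g - 1*9) = 7 + (g - 9) = 7 + (-9 + g) = -2 + g)
c(R) = -5/8 (c(R) = -⅛*5 = -5/8)
c(-13)*(-451 + H(-6)) = -5*(-451 + (-2 - 6))/8 = -5*(-451 - 8)/8 = -5/8*(-459) = 2295/8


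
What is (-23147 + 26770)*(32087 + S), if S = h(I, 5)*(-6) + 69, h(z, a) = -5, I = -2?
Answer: 116609878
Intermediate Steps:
S = 99 (S = -5*(-6) + 69 = 30 + 69 = 99)
(-23147 + 26770)*(32087 + S) = (-23147 + 26770)*(32087 + 99) = 3623*32186 = 116609878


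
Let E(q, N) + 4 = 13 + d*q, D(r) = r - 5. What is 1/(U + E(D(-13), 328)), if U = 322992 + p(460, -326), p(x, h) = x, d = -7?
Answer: 1/323587 ≈ 3.0904e-6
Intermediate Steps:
D(r) = -5 + r
E(q, N) = 9 - 7*q (E(q, N) = -4 + (13 - 7*q) = 9 - 7*q)
U = 323452 (U = 322992 + 460 = 323452)
1/(U + E(D(-13), 328)) = 1/(323452 + (9 - 7*(-5 - 13))) = 1/(323452 + (9 - 7*(-18))) = 1/(323452 + (9 + 126)) = 1/(323452 + 135) = 1/323587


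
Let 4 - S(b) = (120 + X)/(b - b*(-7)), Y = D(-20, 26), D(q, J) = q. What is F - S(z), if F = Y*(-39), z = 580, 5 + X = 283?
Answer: 1800519/2320 ≈ 776.09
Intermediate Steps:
Y = -20
X = 278 (X = -5 + 283 = 278)
F = 780 (F = -20*(-39) = 780)
S(b) = 4 - 199/(4*b) (S(b) = 4 - (120 + 278)/(b - b*(-7)) = 4 - 398/(b + 7*b) = 4 - 398/(8*b) = 4 - 398*1/(8*b) = 4 - 199/(4*b))
F - S(z) = 780 - (4 - 199/4/580) = 780 - (4 - 199/4*1/580) = 780 - (4 - 199/2320) = 780 - 1*9081/2320 = 780 - 9081/2320 = 1800519/2320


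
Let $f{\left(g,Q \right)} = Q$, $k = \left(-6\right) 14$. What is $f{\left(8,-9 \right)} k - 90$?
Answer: $666$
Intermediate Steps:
$k = -84$
$f{\left(8,-9 \right)} k - 90 = \left(-9\right) \left(-84\right) - 90 = 756 - 90 = 666$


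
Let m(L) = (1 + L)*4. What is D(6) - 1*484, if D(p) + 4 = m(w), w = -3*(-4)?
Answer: -436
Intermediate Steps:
w = 12
m(L) = 4 + 4*L
D(p) = 48 (D(p) = -4 + (4 + 4*12) = -4 + (4 + 48) = -4 + 52 = 48)
D(6) - 1*484 = 48 - 1*484 = 48 - 484 = -436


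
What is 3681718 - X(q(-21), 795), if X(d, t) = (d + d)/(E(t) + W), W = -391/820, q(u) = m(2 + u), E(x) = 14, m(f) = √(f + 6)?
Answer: 3681718 - 1640*I*√13/11089 ≈ 3.6817e+6 - 0.53324*I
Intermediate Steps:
m(f) = √(6 + f)
q(u) = √(8 + u) (q(u) = √(6 + (2 + u)) = √(8 + u))
W = -391/820 (W = -391*1/820 = -391/820 ≈ -0.47683)
X(d, t) = 1640*d/11089 (X(d, t) = (d + d)/(14 - 391/820) = (2*d)/(11089/820) = (2*d)*(820/11089) = 1640*d/11089)
3681718 - X(q(-21), 795) = 3681718 - 1640*√(8 - 21)/11089 = 3681718 - 1640*√(-13)/11089 = 3681718 - 1640*I*√13/11089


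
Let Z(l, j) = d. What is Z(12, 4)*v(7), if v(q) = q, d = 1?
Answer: 7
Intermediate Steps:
Z(l, j) = 1
Z(12, 4)*v(7) = 1*7 = 7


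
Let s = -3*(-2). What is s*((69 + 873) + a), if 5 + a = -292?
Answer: 3870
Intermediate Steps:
a = -297 (a = -5 - 292 = -297)
s = 6
s*((69 + 873) + a) = 6*((69 + 873) - 297) = 6*(942 - 297) = 6*645 = 3870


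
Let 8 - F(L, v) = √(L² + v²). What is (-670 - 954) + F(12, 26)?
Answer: -1616 - 2*√205 ≈ -1644.6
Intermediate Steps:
F(L, v) = 8 - √(L² + v²)
(-670 - 954) + F(12, 26) = (-670 - 954) + (8 - √(12² + 26²)) = -1624 + (8 - √(144 + 676)) = -1624 + (8 - √820) = -1624 + (8 - 2*√205) = -1616 - 2*√205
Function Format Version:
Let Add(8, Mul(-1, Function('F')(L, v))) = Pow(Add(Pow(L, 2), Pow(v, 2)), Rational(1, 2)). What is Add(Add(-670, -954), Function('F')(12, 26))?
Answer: Add(-1616, Mul(-2, Pow(205, Rational(1, 2)))) ≈ -1644.6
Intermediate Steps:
Function('F')(L, v) = Add(8, Mul(-1, Pow(Add(Pow(L, 2), Pow(v, 2)), Rational(1, 2))))
Add(Add(-670, -954), Function('F')(12, 26)) = Add(Add(-670, -954), Add(8, Mul(-1, Pow(Add(Pow(12, 2), Pow(26, 2)), Rational(1, 2))))) = Add(-1624, Add(8, Mul(-1, Pow(Add(144, 676), Rational(1, 2))))) = Add(-1624, Add(8, Mul(-1, Pow(820, Rational(1, 2))))) = Add(-1624, Add(8, Mul(-1, Mul(2, Pow(205, Rational(1, 2)))))) = Add(-1624, Add(8, Mul(-2, Pow(205, Rational(1, 2))))) = Add(-1616, Mul(-2, Pow(205, Rational(1, 2))))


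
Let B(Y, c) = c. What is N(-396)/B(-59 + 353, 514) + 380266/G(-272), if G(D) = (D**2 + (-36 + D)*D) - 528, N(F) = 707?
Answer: 76654937/20204312 ≈ 3.7940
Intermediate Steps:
G(D) = -528 + D**2 + D*(-36 + D) (G(D) = (D**2 + D*(-36 + D)) - 528 = -528 + D**2 + D*(-36 + D))
N(-396)/B(-59 + 353, 514) + 380266/G(-272) = 707/514 + 380266/(-528 - 36*(-272) + 2*(-272)**2) = 707*(1/514) + 380266/(-528 + 9792 + 2*73984) = 707/514 + 380266/(-528 + 9792 + 147968) = 707/514 + 380266/157232 = 707/514 + 380266*(1/157232) = 707/514 + 190133/78616 = 76654937/20204312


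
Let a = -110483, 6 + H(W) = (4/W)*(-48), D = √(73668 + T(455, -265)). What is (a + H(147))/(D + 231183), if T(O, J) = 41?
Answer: -250326108315/523765956644 + 1082805*√73709/523765956644 ≈ -0.47737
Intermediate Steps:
D = √73709 (D = √(73668 + 41) = √73709 ≈ 271.49)
H(W) = -6 - 192/W (H(W) = -6 + (4/W)*(-48) = -6 - 192/W)
(a + H(147))/(D + 231183) = (-110483 + (-6 - 192/147))/(√73709 + 231183) = (-110483 + (-6 - 192*1/147))/(231183 + √73709) = (-110483 + (-6 - 64/49))/(231183 + √73709) = (-110483 - 358/49)/(231183 + √73709) = -5414025/(49*(231183 + √73709))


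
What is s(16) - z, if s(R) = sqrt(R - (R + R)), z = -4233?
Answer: 4233 + 4*I ≈ 4233.0 + 4.0*I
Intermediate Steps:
s(R) = sqrt(-R) (s(R) = sqrt(R - 2*R) = sqrt(-R))
s(16) - z = sqrt(-1*16) - 1*(-4233) = sqrt(-16) + 4233 = 4*I + 4233 = 4233 + 4*I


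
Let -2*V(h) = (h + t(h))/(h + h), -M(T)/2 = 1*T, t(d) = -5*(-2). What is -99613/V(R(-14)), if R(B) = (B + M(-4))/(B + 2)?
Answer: 398452/21 ≈ 18974.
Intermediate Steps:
t(d) = 10
M(T) = -2*T
R(B) = (8 + B)/(2 + B) (R(B) = (B - 2*(-4))/(B + 2) = (B + 8)/(2 + B) = (8 + B)/(2 + B))
V(h) = -(10 + h)/(4*h) (V(h) = -(h + 10)/(2*(h + h)) = -(10 + h)/(2*(2*h)) = -(10 + h)*1/(2*h)/2 = -(10 + h)/(4*h))
-99613/V(R(-14)) = -99613*4*(8 - 14)/((-10 - (8 - 14)/(2 - 14))*(2 - 14)) = -99613*2/(-10 - (-6)/(-12)) = -99613*2/(-10 - (-1)*(-6)/12) = -99613*2/(-10 - 1*½) = -99613*2/(-10 - ½) = -99613/((¼)*2*(-21/2)) = -99613/(-21/4) = -99613*(-4/21) = 398452/21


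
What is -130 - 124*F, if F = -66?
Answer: 8054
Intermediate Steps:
-130 - 124*F = -130 - 124*(-66) = -130 + 8184 = 8054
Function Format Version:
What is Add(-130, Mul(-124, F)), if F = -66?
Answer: 8054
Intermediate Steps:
Add(-130, Mul(-124, F)) = Add(-130, Mul(-124, -66)) = Add(-130, 8184) = 8054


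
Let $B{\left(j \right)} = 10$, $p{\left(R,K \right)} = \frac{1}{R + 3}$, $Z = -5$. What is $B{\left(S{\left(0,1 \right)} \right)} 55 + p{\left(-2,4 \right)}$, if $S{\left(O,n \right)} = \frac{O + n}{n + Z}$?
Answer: $551$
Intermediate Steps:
$S{\left(O,n \right)} = \frac{O + n}{-5 + n}$ ($S{\left(O,n \right)} = \frac{O + n}{n - 5} = \frac{O + n}{-5 + n}$)
$p{\left(R,K \right)} = \frac{1}{3 + R}$
$B{\left(S{\left(0,1 \right)} \right)} 55 + p{\left(-2,4 \right)} = 10 \cdot 55 + \frac{1}{3 - 2} = 550 + 1^{-1} = 550 + 1 = 551$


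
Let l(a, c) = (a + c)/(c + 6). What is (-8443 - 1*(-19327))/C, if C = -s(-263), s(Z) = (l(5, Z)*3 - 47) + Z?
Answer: 699297/19724 ≈ 35.454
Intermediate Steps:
l(a, c) = (a + c)/(6 + c)
s(Z) = -47 + Z + 3*(5 + Z)/(6 + Z) (s(Z) = (((5 + Z)/(6 + Z))*3 - 47) + Z = (3*(5 + Z)/(6 + Z) - 47) + Z = (-47 + 3*(5 + Z)/(6 + Z)) + Z = -47 + Z + 3*(5 + Z)/(6 + Z))
C = 78896/257 (C = -(-267 + (-263)² - 38*(-263))/(6 - 263) = -(-267 + 69169 + 9994)/(-257) = -(-1)*78896/257 = -1*(-78896/257) = 78896/257 ≈ 306.99)
(-8443 - 1*(-19327))/C = (-8443 - 1*(-19327))/(78896/257) = (-8443 + 19327)*(257/78896) = 10884*(257/78896) = 699297/19724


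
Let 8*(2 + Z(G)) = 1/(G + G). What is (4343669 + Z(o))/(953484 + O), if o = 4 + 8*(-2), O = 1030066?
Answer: 833984063/380841600 ≈ 2.1898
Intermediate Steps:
o = -12 (o = 4 - 16 = -12)
Z(G) = -2 + 1/(16*G) (Z(G) = -2 + 1/(8*(G + G)) = -2 + 1/(8*((2*G))) = -2 + (1/(2*G))/8 = -2 + 1/(16*G))
(4343669 + Z(o))/(953484 + O) = (4343669 + (-2 + (1/16)/(-12)))/(953484 + 1030066) = (4343669 + (-2 + (1/16)*(-1/12)))/1983550 = (4343669 + (-2 - 1/192))*(1/1983550) = (4343669 - 385/192)*(1/1983550) = (833984063/192)*(1/1983550) = 833984063/380841600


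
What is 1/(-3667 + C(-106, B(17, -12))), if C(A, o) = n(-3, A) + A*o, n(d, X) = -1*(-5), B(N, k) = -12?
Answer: -1/2390 ≈ -0.00041841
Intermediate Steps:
n(d, X) = 5
C(A, o) = 5 + A*o
1/(-3667 + C(-106, B(17, -12))) = 1/(-3667 + (5 - 106*(-12))) = 1/(-3667 + (5 + 1272)) = 1/(-3667 + 1277) = 1/(-2390) = -1/2390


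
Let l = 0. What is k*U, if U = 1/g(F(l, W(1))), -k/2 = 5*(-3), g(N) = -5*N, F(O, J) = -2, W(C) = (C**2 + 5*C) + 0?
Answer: 3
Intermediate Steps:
W(C) = C**2 + 5*C
k = 30 (k = -10*(-3) = -2*(-15) = 30)
U = 1/10 (U = 1/(-5*(-2)) = 1/10 ≈ 0.10000)
k*U = 30*(1/10) = 3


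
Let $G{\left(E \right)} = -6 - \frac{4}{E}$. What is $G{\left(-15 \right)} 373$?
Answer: $- \frac{32078}{15} \approx -2138.5$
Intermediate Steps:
$G{\left(E \right)} = -6 - \frac{4}{E}$
$G{\left(-15 \right)} 373 = \left(-6 - \frac{4}{-15}\right) 373 = \left(-6 - - \frac{4}{15}\right) 373 = \left(-6 + \frac{4}{15}\right) 373 = \left(- \frac{86}{15}\right) 373 = - \frac{32078}{15}$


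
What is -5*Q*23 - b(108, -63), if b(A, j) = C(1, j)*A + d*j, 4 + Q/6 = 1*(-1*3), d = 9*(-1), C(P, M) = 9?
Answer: 3291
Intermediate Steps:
d = -9
Q = -42 (Q = -24 + 6*(1*(-1*3)) = -24 + 6*(1*(-3)) = -24 + 6*(-3) = -24 - 18 = -42)
b(A, j) = -9*j + 9*A (b(A, j) = 9*A - 9*j = -9*j + 9*A)
-5*Q*23 - b(108, -63) = -5*(-42)*23 - (-9*(-63) + 9*108) = 210*23 - (567 + 972) = 4830 - 1*1539 = 4830 - 1539 = 3291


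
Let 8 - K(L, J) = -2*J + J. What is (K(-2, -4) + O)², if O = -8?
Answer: 16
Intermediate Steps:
K(L, J) = 8 + J (K(L, J) = 8 - (-2*J + J) = 8 - (-1)*J = 8 + J)
(K(-2, -4) + O)² = ((8 - 4) - 8)² = (4 - 8)² = (-4)² = 16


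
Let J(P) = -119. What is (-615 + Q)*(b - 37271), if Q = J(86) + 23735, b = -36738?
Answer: -1702281009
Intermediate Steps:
Q = 23616 (Q = -119 + 23735 = 23616)
(-615 + Q)*(b - 37271) = (-615 + 23616)*(-36738 - 37271) = 23001*(-74009) = -1702281009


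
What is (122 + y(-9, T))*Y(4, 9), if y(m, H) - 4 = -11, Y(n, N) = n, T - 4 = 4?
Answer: 460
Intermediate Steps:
T = 8 (T = 4 + 4 = 8)
y(m, H) = -7 (y(m, H) = 4 - 11 = -7)
(122 + y(-9, T))*Y(4, 9) = (122 - 7)*4 = 115*4 = 460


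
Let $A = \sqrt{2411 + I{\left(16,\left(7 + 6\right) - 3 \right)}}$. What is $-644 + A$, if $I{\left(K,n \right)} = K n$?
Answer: $-644 + \sqrt{2571} \approx -593.29$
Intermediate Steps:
$A = \sqrt{2571}$ ($A = \sqrt{2411 + 16 \left(\left(7 + 6\right) - 3\right)} = \sqrt{2411 + 16 \left(13 - 3\right)} = \sqrt{2411 + 16 \cdot 10} = \sqrt{2411 + 160} = \sqrt{2571} \approx 50.705$)
$-644 + A = -644 + \sqrt{2571}$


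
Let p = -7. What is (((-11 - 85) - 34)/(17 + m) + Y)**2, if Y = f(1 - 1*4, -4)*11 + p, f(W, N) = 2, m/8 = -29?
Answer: 450241/1849 ≈ 243.51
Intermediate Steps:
m = -232 (m = 8*(-29) = -232)
Y = 15 (Y = 2*11 - 7 = 22 - 7 = 15)
(((-11 - 85) - 34)/(17 + m) + Y)**2 = (((-11 - 85) - 34)/(17 - 232) + 15)**2 = ((-96 - 34)/(-215) + 15)**2 = (-130*(-1/215) + 15)**2 = (26/43 + 15)**2 = (671/43)**2 = 450241/1849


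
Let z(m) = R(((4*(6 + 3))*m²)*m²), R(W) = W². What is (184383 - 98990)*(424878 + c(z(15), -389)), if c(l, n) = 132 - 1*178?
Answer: 36277678976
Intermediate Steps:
z(m) = 1296*m⁸ (z(m) = (((4*(6 + 3))*m²)*m²)² = (((4*9)*m²)*m²)² = ((36*m²)*m²)² = (36*m⁴)² = 1296*m⁸)
c(l, n) = -46 (c(l, n) = 132 - 178 = -46)
(184383 - 98990)*(424878 + c(z(15), -389)) = (184383 - 98990)*(424878 - 46) = 85393*424832 = 36277678976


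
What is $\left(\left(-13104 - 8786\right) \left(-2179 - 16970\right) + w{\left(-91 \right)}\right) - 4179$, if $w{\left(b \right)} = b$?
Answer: $419167340$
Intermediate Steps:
$\left(\left(-13104 - 8786\right) \left(-2179 - 16970\right) + w{\left(-91 \right)}\right) - 4179 = \left(\left(-13104 - 8786\right) \left(-2179 - 16970\right) - 91\right) - 4179 = \left(\left(-21890\right) \left(-19149\right) - 91\right) - 4179 = \left(419171610 - 91\right) - 4179 = 419171519 - 4179 = 419167340$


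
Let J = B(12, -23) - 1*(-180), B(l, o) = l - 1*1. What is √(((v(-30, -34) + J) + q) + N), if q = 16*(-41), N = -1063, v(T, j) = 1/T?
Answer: I*√1375230/30 ≈ 39.09*I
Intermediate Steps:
B(l, o) = -1 + l (B(l, o) = l - 1 = -1 + l)
J = 191 (J = (-1 + 12) - 1*(-180) = 11 + 180 = 191)
q = -656
√(((v(-30, -34) + J) + q) + N) = √(((1/(-30) + 191) - 656) - 1063) = √(((-1/30 + 191) - 656) - 1063) = √((5729/30 - 656) - 1063) = √(-13951/30 - 1063) = √(-45841/30) = I*√1375230/30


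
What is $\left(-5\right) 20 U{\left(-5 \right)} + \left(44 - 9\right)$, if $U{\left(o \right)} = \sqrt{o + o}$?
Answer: $35 - 100 i \sqrt{10} \approx 35.0 - 316.23 i$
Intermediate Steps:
$U{\left(o \right)} = \sqrt{2} \sqrt{o}$ ($U{\left(o \right)} = \sqrt{2 o} = \sqrt{2} \sqrt{o}$)
$\left(-5\right) 20 U{\left(-5 \right)} + \left(44 - 9\right) = \left(-5\right) 20 \sqrt{2} \sqrt{-5} + \left(44 - 9\right) = - 100 \sqrt{2} i \sqrt{5} + \left(44 - 9\right) = - 100 i \sqrt{10} + 35 = 35 - 100 i \sqrt{10}$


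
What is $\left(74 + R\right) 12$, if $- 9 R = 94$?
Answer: $\frac{2288}{3} \approx 762.67$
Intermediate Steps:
$R = - \frac{94}{9}$ ($R = \left(- \frac{1}{9}\right) 94 = - \frac{94}{9} \approx -10.444$)
$\left(74 + R\right) 12 = \left(74 - \frac{94}{9}\right) 12 = \frac{572}{9} \cdot 12 = \frac{2288}{3}$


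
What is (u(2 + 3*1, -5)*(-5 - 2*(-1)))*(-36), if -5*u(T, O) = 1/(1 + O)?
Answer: 27/5 ≈ 5.4000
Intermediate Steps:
u(T, O) = -1/(5*(1 + O))
(u(2 + 3*1, -5)*(-5 - 2*(-1)))*(-36) = ((-1/(5 + 5*(-5)))*(-5 - 2*(-1)))*(-36) = ((-1/(5 - 25))*(-5 + 2))*(-36) = (-1/(-20)*(-3))*(-36) = (-1*(-1/20)*(-3))*(-36) = ((1/20)*(-3))*(-36) = -3/20*(-36) = 27/5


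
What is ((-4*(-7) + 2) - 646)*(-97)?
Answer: 59752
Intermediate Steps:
((-4*(-7) + 2) - 646)*(-97) = ((28 + 2) - 646)*(-97) = (30 - 646)*(-97) = -616*(-97) = 59752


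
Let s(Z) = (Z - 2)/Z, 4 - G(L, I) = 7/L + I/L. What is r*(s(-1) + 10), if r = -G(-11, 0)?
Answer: -663/11 ≈ -60.273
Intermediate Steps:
G(L, I) = 4 - 7/L - I/L (G(L, I) = 4 - (7/L + I/L) = 4 + (-7/L - I/L) = 4 - 7/L - I/L)
s(Z) = (-2 + Z)/Z
r = -51/11 (r = -(-7 - 1*0 + 4*(-11))/(-11) = -(-1)*(-7 + 0 - 44)/11 = -(-1)*(-51)/11 = -1*51/11 = -51/11 ≈ -4.6364)
r*(s(-1) + 10) = -51*((-2 - 1)/(-1) + 10)/11 = -51*(-1*(-3) + 10)/11 = -51*(3 + 10)/11 = -51/11*13 = -663/11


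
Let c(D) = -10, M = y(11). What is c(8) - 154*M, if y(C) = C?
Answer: -1704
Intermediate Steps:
M = 11
c(8) - 154*M = -10 - 154*11 = -10 - 1694 = -1704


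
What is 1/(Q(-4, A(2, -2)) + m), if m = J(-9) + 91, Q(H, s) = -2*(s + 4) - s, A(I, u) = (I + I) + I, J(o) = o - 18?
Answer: 1/38 ≈ 0.026316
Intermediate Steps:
J(o) = -18 + o
A(I, u) = 3*I (A(I, u) = 2*I + I = 3*I)
Q(H, s) = -8 - 3*s (Q(H, s) = -2*(4 + s) - s = (-8 - 2*s) - s = -8 - 3*s)
m = 64 (m = (-18 - 9) + 91 = -27 + 91 = 64)
1/(Q(-4, A(2, -2)) + m) = 1/((-8 - 9*2) + 64) = 1/((-8 - 3*6) + 64) = 1/((-8 - 18) + 64) = 1/(-26 + 64) = 1/38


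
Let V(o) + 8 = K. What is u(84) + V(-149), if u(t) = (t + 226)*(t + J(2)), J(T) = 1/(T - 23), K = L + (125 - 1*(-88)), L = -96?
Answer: 548819/21 ≈ 26134.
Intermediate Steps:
K = 117 (K = -96 + (125 - 1*(-88)) = -96 + (125 + 88) = -96 + 213 = 117)
V(o) = 109 (V(o) = -8 + 117 = 109)
J(T) = 1/(-23 + T)
u(t) = (226 + t)*(-1/21 + t) (u(t) = (t + 226)*(t + 1/(-23 + 2)) = (226 + t)*(t + 1/(-21)) = (226 + t)*(t - 1/21) = (226 + t)*(-1/21 + t))
u(84) + V(-149) = (-226/21 + 84² + (4745/21)*84) + 109 = (-226/21 + 7056 + 18980) + 109 = 546530/21 + 109 = 548819/21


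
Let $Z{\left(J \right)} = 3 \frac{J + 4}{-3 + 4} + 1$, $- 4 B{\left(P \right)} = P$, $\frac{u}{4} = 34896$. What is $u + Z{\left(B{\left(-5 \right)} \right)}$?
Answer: $\frac{558403}{4} \approx 1.396 \cdot 10^{5}$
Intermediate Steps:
$u = 139584$ ($u = 4 \cdot 34896 = 139584$)
$B{\left(P \right)} = - \frac{P}{4}$
$Z{\left(J \right)} = 13 + 3 J$ ($Z{\left(J \right)} = 3 \frac{4 + J}{1} + 1 = 3 \left(4 + J\right) 1 + 1 = 3 \left(4 + J\right) + 1 = \left(12 + 3 J\right) + 1 = 13 + 3 J$)
$u + Z{\left(B{\left(-5 \right)} \right)} = 139584 + \left(13 + 3 \left(\left(- \frac{1}{4}\right) \left(-5\right)\right)\right) = 139584 + \left(13 + 3 \cdot \frac{5}{4}\right) = 139584 + \left(13 + \frac{15}{4}\right) = 139584 + \frac{67}{4} = \frac{558403}{4}$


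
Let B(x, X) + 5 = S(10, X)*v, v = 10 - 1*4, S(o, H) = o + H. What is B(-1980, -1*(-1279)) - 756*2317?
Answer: -1743923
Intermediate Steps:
S(o, H) = H + o
v = 6 (v = 10 - 4 = 6)
B(x, X) = 55 + 6*X (B(x, X) = -5 + (X + 10)*6 = -5 + (10 + X)*6 = -5 + (60 + 6*X) = 55 + 6*X)
B(-1980, -1*(-1279)) - 756*2317 = (55 + 6*(-1*(-1279))) - 756*2317 = (55 + 6*1279) - 1*1751652 = (55 + 7674) - 1751652 = 7729 - 1751652 = -1743923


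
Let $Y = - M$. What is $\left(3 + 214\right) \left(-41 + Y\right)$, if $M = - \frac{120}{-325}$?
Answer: $- \frac{583513}{65} \approx -8977.1$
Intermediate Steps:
$M = \frac{24}{65}$ ($M = \left(-120\right) \left(- \frac{1}{325}\right) = \frac{24}{65} \approx 0.36923$)
$Y = - \frac{24}{65}$ ($Y = \left(-1\right) \frac{24}{65} = - \frac{24}{65} \approx -0.36923$)
$\left(3 + 214\right) \left(-41 + Y\right) = \left(3 + 214\right) \left(-41 - \frac{24}{65}\right) = 217 \left(- \frac{2689}{65}\right) = - \frac{583513}{65}$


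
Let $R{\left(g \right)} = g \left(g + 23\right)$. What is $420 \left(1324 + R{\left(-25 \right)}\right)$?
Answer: $577080$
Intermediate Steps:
$R{\left(g \right)} = g \left(23 + g\right)$
$420 \left(1324 + R{\left(-25 \right)}\right) = 420 \left(1324 - 25 \left(23 - 25\right)\right) = 420 \left(1324 - -50\right) = 420 \left(1324 + 50\right) = 420 \cdot 1374 = 577080$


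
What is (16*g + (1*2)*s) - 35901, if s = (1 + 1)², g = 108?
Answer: -34165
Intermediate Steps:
s = 4 (s = 2² = 4)
(16*g + (1*2)*s) - 35901 = (16*108 + (1*2)*4) - 35901 = (1728 + 2*4) - 35901 = (1728 + 8) - 35901 = 1736 - 35901 = -34165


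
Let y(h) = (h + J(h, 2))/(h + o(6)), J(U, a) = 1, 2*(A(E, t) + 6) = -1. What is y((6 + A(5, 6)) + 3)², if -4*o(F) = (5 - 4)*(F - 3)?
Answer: 4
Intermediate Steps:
o(F) = ¾ - F/4 (o(F) = -(5 - 4)*(F - 3)/4 = -(-3 + F)/4 = ¾ - F/4)
A(E, t) = -13/2 (A(E, t) = -6 + (½)*(-1) = -6 - ½ = -13/2)
y(h) = (1 + h)/(-¾ + h) (y(h) = (h + 1)/(h + (¾ - ¼*6)) = (1 + h)/(h + (¾ - 3/2)) = (1 + h)/(h - ¾) = (1 + h)/(-¾ + h))
y((6 + A(5, 6)) + 3)² = (4*(1 + ((6 - 13/2) + 3))/(-3 + 4*((6 - 13/2) + 3)))² = (4*(1 + (-½ + 3))/(-3 + 4*(-½ + 3)))² = (4*(1 + 5/2)/(-3 + 4*(5/2)))² = (4*(7/2)/(-3 + 10))² = (4*(7/2)/7)² = (4*(⅐)*(7/2))² = 2² = 4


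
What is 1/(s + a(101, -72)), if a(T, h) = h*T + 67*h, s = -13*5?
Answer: -1/12161 ≈ -8.2230e-5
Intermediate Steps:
s = -65
a(T, h) = 67*h + T*h (a(T, h) = T*h + 67*h = 67*h + T*h)
1/(s + a(101, -72)) = 1/(-65 - 72*(67 + 101)) = 1/(-65 - 72*168) = 1/(-65 - 12096) = 1/(-12161) = -1/12161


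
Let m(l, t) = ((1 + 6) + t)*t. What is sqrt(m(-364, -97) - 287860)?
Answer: I*sqrt(279130) ≈ 528.33*I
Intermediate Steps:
m(l, t) = t*(7 + t) (m(l, t) = (7 + t)*t = t*(7 + t))
sqrt(m(-364, -97) - 287860) = sqrt(-97*(7 - 97) - 287860) = sqrt(-97*(-90) - 287860) = sqrt(8730 - 287860) = sqrt(-279130) = I*sqrt(279130)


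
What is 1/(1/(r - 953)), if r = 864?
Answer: -89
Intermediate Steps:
1/(1/(r - 953)) = 1/(1/(864 - 953)) = 1/(1/(-89)) = 1/(-1/89) = -89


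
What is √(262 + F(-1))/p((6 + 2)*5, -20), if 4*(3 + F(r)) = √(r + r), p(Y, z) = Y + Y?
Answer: √(1036 + I*√2)/160 ≈ 0.20117 + 0.0001373*I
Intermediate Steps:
p(Y, z) = 2*Y
F(r) = -3 + √2*√r/4 (F(r) = -3 + √(r + r)/4 = -3 + √(2*r)/4 = -3 + (√2*√r)/4 = -3 + √2*√r/4)
√(262 + F(-1))/p((6 + 2)*5, -20) = √(262 + (-3 + √2*√(-1)/4))/((2*((6 + 2)*5))) = √(262 + (-3 + √2*I/4))/((2*(8*5))) = √(262 + (-3 + I*√2/4))/((2*40)) = √(259 + I*√2/4)/80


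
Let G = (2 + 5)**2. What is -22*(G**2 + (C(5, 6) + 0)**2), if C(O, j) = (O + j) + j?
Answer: -59180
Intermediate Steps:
C(O, j) = O + 2*j
G = 49 (G = 7**2 = 49)
-22*(G**2 + (C(5, 6) + 0)**2) = -22*(49**2 + ((5 + 2*6) + 0)**2) = -22*(2401 + ((5 + 12) + 0)**2) = -22*(2401 + (17 + 0)**2) = -22*(2401 + 17**2) = -22*(2401 + 289) = -22*2690 = -59180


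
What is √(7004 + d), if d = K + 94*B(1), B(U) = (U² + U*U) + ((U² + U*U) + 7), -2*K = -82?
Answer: √8079 ≈ 89.883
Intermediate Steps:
K = 41 (K = -½*(-82) = 41)
B(U) = 7 + 4*U² (B(U) = (U² + U²) + ((U² + U²) + 7) = 2*U² + (2*U² + 7) = 2*U² + (7 + 2*U²) = 7 + 4*U²)
d = 1075 (d = 41 + 94*(7 + 4*1²) = 41 + 94*(7 + 4*1) = 41 + 94*(7 + 4) = 41 + 94*11 = 41 + 1034 = 1075)
√(7004 + d) = √(7004 + 1075) = √8079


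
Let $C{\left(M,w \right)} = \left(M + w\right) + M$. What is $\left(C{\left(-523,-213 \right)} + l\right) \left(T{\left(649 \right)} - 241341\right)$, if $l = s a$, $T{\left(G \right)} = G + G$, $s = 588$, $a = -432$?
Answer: $61276976825$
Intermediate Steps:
$T{\left(G \right)} = 2 G$
$l = -254016$ ($l = 588 \left(-432\right) = -254016$)
$C{\left(M,w \right)} = w + 2 M$
$\left(C{\left(-523,-213 \right)} + l\right) \left(T{\left(649 \right)} - 241341\right) = \left(\left(-213 + 2 \left(-523\right)\right) - 254016\right) \left(2 \cdot 649 - 241341\right) = \left(\left(-213 - 1046\right) - 254016\right) \left(1298 - 241341\right) = \left(-1259 - 254016\right) \left(-240043\right) = \left(-255275\right) \left(-240043\right) = 61276976825$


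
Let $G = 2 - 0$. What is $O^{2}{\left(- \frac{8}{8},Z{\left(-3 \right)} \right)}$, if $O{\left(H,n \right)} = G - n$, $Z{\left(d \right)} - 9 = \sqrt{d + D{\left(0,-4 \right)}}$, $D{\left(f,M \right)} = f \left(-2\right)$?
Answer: $\left(7 + i \sqrt{3}\right)^{2} \approx 46.0 + 24.249 i$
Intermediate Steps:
$D{\left(f,M \right)} = - 2 f$
$Z{\left(d \right)} = 9 + \sqrt{d}$ ($Z{\left(d \right)} = 9 + \sqrt{d - 0} = 9 + \sqrt{d + 0} = 9 + \sqrt{d}$)
$G = 2$ ($G = 2 + 0 = 2$)
$O{\left(H,n \right)} = 2 - n$
$O^{2}{\left(- \frac{8}{8},Z{\left(-3 \right)} \right)} = \left(2 - \left(9 + \sqrt{-3}\right)\right)^{2} = \left(2 - \left(9 + i \sqrt{3}\right)\right)^{2} = \left(-7 - i \sqrt{3}\right)^{2}$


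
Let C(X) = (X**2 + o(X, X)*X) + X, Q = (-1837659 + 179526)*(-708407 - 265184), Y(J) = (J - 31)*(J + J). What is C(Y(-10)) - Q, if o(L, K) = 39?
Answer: -1614342660403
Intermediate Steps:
Y(J) = 2*J*(-31 + J) (Y(J) = (-31 + J)*(2*J) = 2*J*(-31 + J))
Q = 1614343365603 (Q = -1658133*(-973591) = 1614343365603)
C(X) = X**2 + 40*X (C(X) = (X**2 + 39*X) + X = X**2 + 40*X)
C(Y(-10)) - Q = (2*(-10)*(-31 - 10))*(40 + 2*(-10)*(-31 - 10)) - 1*1614343365603 = (2*(-10)*(-41))*(40 + 2*(-10)*(-41)) - 1614343365603 = 820*(40 + 820) - 1614343365603 = 820*860 - 1614343365603 = 705200 - 1614343365603 = -1614342660403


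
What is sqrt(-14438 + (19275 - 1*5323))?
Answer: 9*I*sqrt(6) ≈ 22.045*I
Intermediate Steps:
sqrt(-14438 + (19275 - 1*5323)) = sqrt(-14438 + (19275 - 5323)) = sqrt(-14438 + 13952) = sqrt(-486) = 9*I*sqrt(6)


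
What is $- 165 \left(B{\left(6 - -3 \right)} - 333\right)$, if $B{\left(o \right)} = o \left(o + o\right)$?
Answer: $28215$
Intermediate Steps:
$B{\left(o \right)} = 2 o^{2}$ ($B{\left(o \right)} = o 2 o = 2 o^{2}$)
$- 165 \left(B{\left(6 - -3 \right)} - 333\right) = - 165 \left(2 \left(6 - -3\right)^{2} - 333\right) = - 165 \left(2 \left(6 + 3\right)^{2} - 333\right) = - 165 \left(2 \cdot 9^{2} - 333\right) = - 165 \left(2 \cdot 81 - 333\right) = - 165 \left(162 - 333\right) = \left(-165\right) \left(-171\right) = 28215$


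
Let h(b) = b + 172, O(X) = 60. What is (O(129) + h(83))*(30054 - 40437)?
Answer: -3270645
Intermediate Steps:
h(b) = 172 + b
(O(129) + h(83))*(30054 - 40437) = (60 + (172 + 83))*(30054 - 40437) = (60 + 255)*(-10383) = 315*(-10383) = -3270645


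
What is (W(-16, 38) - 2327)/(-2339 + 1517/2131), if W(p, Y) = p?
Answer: 1664311/1660964 ≈ 1.0020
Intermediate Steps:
(W(-16, 38) - 2327)/(-2339 + 1517/2131) = (-16 - 2327)/(-2339 + 1517/2131) = -2343/(-2339 + 1517*(1/2131)) = -2343/(-2339 + 1517/2131) = -2343/(-4982892/2131) = -2343*(-2131/4982892) = 1664311/1660964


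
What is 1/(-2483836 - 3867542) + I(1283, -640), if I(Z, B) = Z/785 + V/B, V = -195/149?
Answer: 77804344433039/47544891377280 ≈ 1.6364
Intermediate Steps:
V = -195/149 (V = -195*1/149 = -195/149 ≈ -1.3087)
I(Z, B) = -195/(149*B) + Z/785 (I(Z, B) = Z/785 - 195/(149*B) = -195/(149*B) + Z/785)
1/(-2483836 - 3867542) + I(1283, -640) = 1/(-2483836 - 3867542) + (-195/149/(-640) + (1/785)*1283) = 1/(-6351378) + (-195/149*(-1/640) + 1283/785) = -1/6351378 + (39/19072 + 1283/785) = -1/6351378 + 24499991/14971520 = 77804344433039/47544891377280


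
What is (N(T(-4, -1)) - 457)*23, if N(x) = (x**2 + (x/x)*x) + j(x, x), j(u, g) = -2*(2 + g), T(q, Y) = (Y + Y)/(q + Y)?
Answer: -265213/25 ≈ -10609.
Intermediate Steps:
T(q, Y) = 2*Y/(Y + q) (T(q, Y) = (2*Y)/(Y + q) = 2*Y/(Y + q))
j(u, g) = -4 - 2*g
N(x) = -4 + x**2 - x (N(x) = (x**2 + (x/x)*x) + (-4 - 2*x) = (x**2 + 1*x) + (-4 - 2*x) = (x**2 + x) + (-4 - 2*x) = (x + x**2) + (-4 - 2*x) = -4 + x**2 - x)
(N(T(-4, -1)) - 457)*23 = ((-4 + (2*(-1)/(-1 - 4))**2 - 2*(-1)/(-1 - 4)) - 457)*23 = ((-4 + (2*(-1)/(-5))**2 - 2*(-1)/(-5)) - 457)*23 = ((-4 + (2*(-1)*(-1/5))**2 - 2*(-1)*(-1)/5) - 457)*23 = ((-4 + (2/5)**2 - 1*2/5) - 457)*23 = ((-4 + 4/25 - 2/5) - 457)*23 = (-106/25 - 457)*23 = -11531/25*23 = -265213/25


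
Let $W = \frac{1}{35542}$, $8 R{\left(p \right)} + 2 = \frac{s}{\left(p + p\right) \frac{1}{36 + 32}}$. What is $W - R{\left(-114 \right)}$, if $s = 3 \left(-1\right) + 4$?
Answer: $\frac{2328229}{8103576} \approx 0.28731$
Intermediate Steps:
$s = 1$ ($s = -3 + 4 = 1$)
$R{\left(p \right)} = - \frac{1}{4} + \frac{17}{4 p}$ ($R{\left(p \right)} = - \frac{1}{4} + \frac{1 \frac{1}{\left(p + p\right) \frac{1}{36 + 32}}}{8} = - \frac{1}{4} + \frac{1 \frac{1}{2 p \frac{1}{68}}}{8} = - \frac{1}{4} + \frac{1 \frac{1}{\frac{1}{34} p}}{8} = - \frac{1}{4} + \frac{1 \frac{34}{p}}{8} = - \frac{1}{4} + \frac{34 \frac{1}{p}}{8} = - \frac{1}{4} + \frac{17}{4 p}$)
$W = \frac{1}{35542} \approx 2.8136 \cdot 10^{-5}$
$W - R{\left(-114 \right)} = \frac{1}{35542} - \frac{17 - -114}{4 \left(-114\right)} = \frac{1}{35542} - \frac{1}{4} \left(- \frac{1}{114}\right) \left(17 + 114\right) = \frac{1}{35542} - \frac{1}{4} \left(- \frac{1}{114}\right) 131 = \frac{1}{35542} - - \frac{131}{456} = \frac{1}{35542} + \frac{131}{456} = \frac{2328229}{8103576}$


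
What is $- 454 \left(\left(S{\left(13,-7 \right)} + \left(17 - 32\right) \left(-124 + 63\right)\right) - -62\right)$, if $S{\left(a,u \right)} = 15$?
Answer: $-450368$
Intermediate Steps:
$- 454 \left(\left(S{\left(13,-7 \right)} + \left(17 - 32\right) \left(-124 + 63\right)\right) - -62\right) = - 454 \left(\left(15 + \left(17 - 32\right) \left(-124 + 63\right)\right) - -62\right) = - 454 \left(\left(15 - -915\right) + \left(63 - 1\right)\right) = - 454 \left(\left(15 + 915\right) + 62\right) = - 454 \left(930 + 62\right) = \left(-454\right) 992 = -450368$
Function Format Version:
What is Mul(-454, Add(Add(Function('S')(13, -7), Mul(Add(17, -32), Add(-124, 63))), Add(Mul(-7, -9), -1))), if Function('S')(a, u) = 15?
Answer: -450368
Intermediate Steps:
Mul(-454, Add(Add(Function('S')(13, -7), Mul(Add(17, -32), Add(-124, 63))), Add(Mul(-7, -9), -1))) = Mul(-454, Add(Add(15, Mul(Add(17, -32), Add(-124, 63))), Add(Mul(-7, -9), -1))) = Mul(-454, Add(Add(15, Mul(-15, -61)), Add(63, -1))) = Mul(-454, Add(Add(15, 915), 62)) = Mul(-454, Add(930, 62)) = Mul(-454, 992) = -450368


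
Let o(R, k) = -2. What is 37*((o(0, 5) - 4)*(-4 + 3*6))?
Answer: -3108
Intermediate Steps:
37*((o(0, 5) - 4)*(-4 + 3*6)) = 37*((-2 - 4)*(-4 + 3*6)) = 37*(-6*(-4 + 18)) = 37*(-6*14) = 37*(-84) = -3108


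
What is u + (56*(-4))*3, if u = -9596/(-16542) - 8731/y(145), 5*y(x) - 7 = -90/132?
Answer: -8715461756/1149669 ≈ -7580.8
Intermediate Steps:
y(x) = 139/110 (y(x) = 7/5 + (-90/132)/5 = 7/5 + (-90*1/132)/5 = 7/5 + (⅕)*(-15/22) = 7/5 - 3/22 = 139/110)
u = -7942884188/1149669 (u = -9596/(-16542) - 8731/139/110 = -9596*(-1/16542) - 8731*110/139 = 4798/8271 - 960410/139 = -7942884188/1149669 ≈ -6908.8)
u + (56*(-4))*3 = -7942884188/1149669 + (56*(-4))*3 = -7942884188/1149669 - 224*3 = -7942884188/1149669 - 672 = -8715461756/1149669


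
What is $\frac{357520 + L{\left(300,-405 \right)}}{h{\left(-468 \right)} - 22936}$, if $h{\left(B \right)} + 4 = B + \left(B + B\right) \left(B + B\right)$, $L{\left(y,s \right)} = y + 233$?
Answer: $\frac{358053}{852688} \approx 0.41991$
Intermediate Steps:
$L{\left(y,s \right)} = 233 + y$
$h{\left(B \right)} = -4 + B + 4 B^{2}$ ($h{\left(B \right)} = -4 + \left(B + \left(B + B\right) \left(B + B\right)\right) = -4 + \left(B + 2 B 2 B\right) = -4 + \left(B + 4 B^{2}\right) = -4 + B + 4 B^{2}$)
$\frac{357520 + L{\left(300,-405 \right)}}{h{\left(-468 \right)} - 22936} = \frac{357520 + \left(233 + 300\right)}{\left(-4 - 468 + 4 \left(-468\right)^{2}\right) - 22936} = \frac{357520 + 533}{\left(-4 - 468 + 4 \cdot 219024\right) - 22936} = \frac{358053}{\left(-4 - 468 + 876096\right) - 22936} = \frac{358053}{875624 - 22936} = \frac{358053}{852688}$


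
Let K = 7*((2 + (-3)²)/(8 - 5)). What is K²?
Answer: 5929/9 ≈ 658.78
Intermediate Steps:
K = 77/3 (K = 7*((2 + 9)/3) = 7*(11*(⅓)) = 7*(11/3) = 77/3 ≈ 25.667)
K² = (77/3)² = 5929/9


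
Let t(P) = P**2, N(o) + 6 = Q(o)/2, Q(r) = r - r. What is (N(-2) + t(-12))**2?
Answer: 19044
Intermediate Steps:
Q(r) = 0
N(o) = -6 (N(o) = -6 + 0/2 = -6 + 0*(1/2) = -6 + 0 = -6)
(N(-2) + t(-12))**2 = (-6 + (-12)**2)**2 = (-6 + 144)**2 = 138**2 = 19044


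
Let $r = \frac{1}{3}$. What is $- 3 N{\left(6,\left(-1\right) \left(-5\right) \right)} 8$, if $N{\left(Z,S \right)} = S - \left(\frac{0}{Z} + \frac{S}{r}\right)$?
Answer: $240$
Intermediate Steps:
$r = \frac{1}{3} \approx 0.33333$
$N{\left(Z,S \right)} = - 2 S$ ($N{\left(Z,S \right)} = S - \left(\frac{0}{Z} + S \frac{1}{\frac{1}{3}}\right) = S - \left(0 + S 3\right) = S - \left(0 + 3 S\right) = S - 3 S = - 2 S$)
$- 3 N{\left(6,\left(-1\right) \left(-5\right) \right)} 8 = - 3 \left(- 2 \left(\left(-1\right) \left(-5\right)\right)\right) 8 = - 3 \left(\left(-2\right) 5\right) 8 = \left(-3\right) \left(-10\right) 8 = 30 \cdot 8 = 240$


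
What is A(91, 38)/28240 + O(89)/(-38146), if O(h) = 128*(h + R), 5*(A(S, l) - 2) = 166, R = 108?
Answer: -111055797/168319225 ≈ -0.65979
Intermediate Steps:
A(S, l) = 176/5 (A(S, l) = 2 + (1/5)*166 = 2 + 166/5 = 176/5)
O(h) = 13824 + 128*h (O(h) = 128*(h + 108) = 128*(108 + h) = 13824 + 128*h)
A(91, 38)/28240 + O(89)/(-38146) = (176/5)/28240 + (13824 + 128*89)/(-38146) = (176/5)*(1/28240) + (13824 + 11392)*(-1/38146) = 11/8825 + 25216*(-1/38146) = 11/8825 - 12608/19073 = -111055797/168319225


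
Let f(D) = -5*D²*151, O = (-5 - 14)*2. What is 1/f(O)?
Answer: -1/1090220 ≈ -9.1725e-7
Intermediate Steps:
O = -38 (O = -19*2 = -38)
f(D) = -755*D²
1/f(O) = 1/(-755*(-38)²) = 1/(-755*1444) = 1/(-1090220) = -1/1090220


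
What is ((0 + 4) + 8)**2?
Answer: 144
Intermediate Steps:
((0 + 4) + 8)**2 = (4 + 8)**2 = 12**2 = 144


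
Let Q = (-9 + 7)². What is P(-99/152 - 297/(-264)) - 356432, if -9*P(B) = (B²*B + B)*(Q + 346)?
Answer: -2444921788/6859 ≈ -3.5645e+5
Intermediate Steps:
Q = 4 (Q = (-2)² = 4)
P(B) = -350*B/9 - 350*B³/9 (P(B) = -(B²*B + B)*(4 + 346)/9 = -(B³ + B)*350/9 = -(B + B³)*350/9 = -(350*B + 350*B³)/9 = -350*B/9 - 350*B³/9)
P(-99/152 - 297/(-264)) - 356432 = -350*(-99/152 - 297/(-264))*(1 + (-99/152 - 297/(-264))²)/9 - 356432 = -350*(-99*1/152 - 297*(-1/264))*(1 + (-99*1/152 - 297*(-1/264))²)/9 - 356432 = -350*(-99/152 + 9/8)*(1 + (-99/152 + 9/8)²)/9 - 356432 = -350/9*9/19*(1 + (9/19)²) - 356432 = -350/9*9/19*(1 + 81/361) - 356432 = -350/9*9/19*442/361 - 356432 = -154700/6859 - 356432 = -2444921788/6859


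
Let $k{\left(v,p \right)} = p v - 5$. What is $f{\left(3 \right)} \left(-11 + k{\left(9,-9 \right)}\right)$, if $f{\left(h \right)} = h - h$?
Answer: $0$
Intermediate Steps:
$k{\left(v,p \right)} = -5 + p v$
$f{\left(h \right)} = 0$
$f{\left(3 \right)} \left(-11 + k{\left(9,-9 \right)}\right) = 0 \left(-11 - 86\right) = 0 \left(-97\right) = 0$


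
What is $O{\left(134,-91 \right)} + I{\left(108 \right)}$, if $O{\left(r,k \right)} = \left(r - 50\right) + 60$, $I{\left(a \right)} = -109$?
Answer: $35$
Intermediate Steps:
$O{\left(r,k \right)} = 10 + r$ ($O{\left(r,k \right)} = \left(-50 + r\right) + 60 = 10 + r$)
$O{\left(134,-91 \right)} + I{\left(108 \right)} = \left(10 + 134\right) - 109 = 144 - 109 = 35$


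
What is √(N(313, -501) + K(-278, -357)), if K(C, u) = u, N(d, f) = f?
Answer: I*√858 ≈ 29.292*I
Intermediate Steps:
√(N(313, -501) + K(-278, -357)) = √(-501 - 357) = √(-858) = I*√858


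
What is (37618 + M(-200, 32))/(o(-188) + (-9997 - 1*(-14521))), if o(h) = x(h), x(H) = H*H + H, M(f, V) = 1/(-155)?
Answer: 5830789/6150400 ≈ 0.94803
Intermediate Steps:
M(f, V) = -1/155
x(H) = H + H² (x(H) = H² + H = H + H²)
o(h) = h*(1 + h)
(37618 + M(-200, 32))/(o(-188) + (-9997 - 1*(-14521))) = (37618 - 1/155)/(-188*(1 - 188) + (-9997 - 1*(-14521))) = 5830789/(155*(-188*(-187) + (-9997 + 14521))) = 5830789/(155*(35156 + 4524)) = (5830789/155)/39680 = (5830789/155)*(1/39680) = 5830789/6150400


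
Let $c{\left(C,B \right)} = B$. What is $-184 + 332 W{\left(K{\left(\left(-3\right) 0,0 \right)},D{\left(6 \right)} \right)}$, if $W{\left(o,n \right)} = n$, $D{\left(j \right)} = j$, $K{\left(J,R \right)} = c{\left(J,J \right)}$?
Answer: $1808$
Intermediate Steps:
$K{\left(J,R \right)} = J$
$-184 + 332 W{\left(K{\left(\left(-3\right) 0,0 \right)},D{\left(6 \right)} \right)} = -184 + 332 \cdot 6 = -184 + 1992 = 1808$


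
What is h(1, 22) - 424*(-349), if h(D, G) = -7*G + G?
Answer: 147844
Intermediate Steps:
h(D, G) = -6*G
h(1, 22) - 424*(-349) = -6*22 - 424*(-349) = -132 + 147976 = 147844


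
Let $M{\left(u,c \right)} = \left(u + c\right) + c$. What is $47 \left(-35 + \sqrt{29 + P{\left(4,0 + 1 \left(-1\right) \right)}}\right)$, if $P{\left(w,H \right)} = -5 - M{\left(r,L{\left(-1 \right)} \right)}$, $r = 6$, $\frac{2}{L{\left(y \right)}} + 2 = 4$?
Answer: $-1457$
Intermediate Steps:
$L{\left(y \right)} = 1$ ($L{\left(y \right)} = \frac{2}{-2 + 4} = \frac{2}{2} = 2 \cdot \frac{1}{2} = 1$)
$M{\left(u,c \right)} = u + 2 c$ ($M{\left(u,c \right)} = \left(c + u\right) + c = u + 2 c$)
$P{\left(w,H \right)} = -13$ ($P{\left(w,H \right)} = -5 - \left(6 + 2 \cdot 1\right) = -5 - \left(6 + 2\right) = -5 - 8 = -13$)
$47 \left(-35 + \sqrt{29 + P{\left(4,0 + 1 \left(-1\right) \right)}}\right) = 47 \left(-35 + \sqrt{29 - 13}\right) = 47 \left(-35 + \sqrt{16}\right) = 47 \left(-35 + 4\right) = 47 \left(-31\right) = -1457$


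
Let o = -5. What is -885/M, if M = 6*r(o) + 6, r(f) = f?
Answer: 295/8 ≈ 36.875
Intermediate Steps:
M = -24 (M = 6*(-5) + 6 = -30 + 6 = -24)
-885/M = -885/(-24) = -885*(-1/24) = 295/8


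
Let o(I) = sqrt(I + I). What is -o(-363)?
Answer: -11*I*sqrt(6) ≈ -26.944*I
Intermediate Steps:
o(I) = sqrt(2)*sqrt(I) (o(I) = sqrt(2*I) = sqrt(2)*sqrt(I))
-o(-363) = -sqrt(2)*sqrt(-363) = -sqrt(2)*11*I*sqrt(3) = -11*I*sqrt(6)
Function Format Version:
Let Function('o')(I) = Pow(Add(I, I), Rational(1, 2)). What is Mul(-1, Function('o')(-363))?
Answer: Mul(-11, I, Pow(6, Rational(1, 2))) ≈ Mul(-26.944, I)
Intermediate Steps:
Function('o')(I) = Mul(Pow(2, Rational(1, 2)), Pow(I, Rational(1, 2))) (Function('o')(I) = Pow(Mul(2, I), Rational(1, 2)) = Mul(Pow(2, Rational(1, 2)), Pow(I, Rational(1, 2))))
Mul(-1, Function('o')(-363)) = Mul(-1, Mul(Pow(2, Rational(1, 2)), Pow(-363, Rational(1, 2)))) = Mul(-1, Mul(Pow(2, Rational(1, 2)), Mul(11, I, Pow(3, Rational(1, 2))))) = Mul(-1, Mul(11, I, Pow(6, Rational(1, 2)))) = Mul(-11, I, Pow(6, Rational(1, 2)))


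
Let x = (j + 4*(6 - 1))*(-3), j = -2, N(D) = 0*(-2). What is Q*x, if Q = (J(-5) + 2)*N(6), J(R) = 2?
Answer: 0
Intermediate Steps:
N(D) = 0
Q = 0 (Q = (2 + 2)*0 = 4*0 = 0)
x = -54 (x = (-2 + 4*(6 - 1))*(-3) = (-2 + 4*5)*(-3) = (-2 + 20)*(-3) = 18*(-3) = -54)
Q*x = 0*(-54) = 0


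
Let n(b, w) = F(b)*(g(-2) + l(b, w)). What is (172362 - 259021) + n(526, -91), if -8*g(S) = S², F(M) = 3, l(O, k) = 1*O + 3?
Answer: -170147/2 ≈ -85074.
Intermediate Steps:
l(O, k) = 3 + O (l(O, k) = O + 3 = 3 + O)
g(S) = -S²/8
n(b, w) = 15/2 + 3*b (n(b, w) = 3*(-⅛*(-2)² + (3 + b)) = 3*(-⅛*4 + (3 + b)) = 3*(-½ + (3 + b)) = 3*(5/2 + b) = 15/2 + 3*b)
(172362 - 259021) + n(526, -91) = (172362 - 259021) + (15/2 + 3*526) = -86659 + (15/2 + 1578) = -86659 + 3171/2 = -170147/2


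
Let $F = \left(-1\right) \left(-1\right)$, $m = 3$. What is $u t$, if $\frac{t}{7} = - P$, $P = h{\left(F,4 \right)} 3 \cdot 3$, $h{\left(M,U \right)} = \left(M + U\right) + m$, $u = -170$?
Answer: $85680$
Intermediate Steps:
$F = 1$
$h{\left(M,U \right)} = 3 + M + U$ ($h{\left(M,U \right)} = \left(M + U\right) + 3 = 3 + M + U$)
$P = 72$ ($P = \left(3 + 1 + 4\right) 3 \cdot 3 = 8 \cdot 3 \cdot 3 = 24 \cdot 3 = 72$)
$t = -504$ ($t = 7 \left(\left(-1\right) 72\right) = 7 \left(-72\right) = -504$)
$u t = \left(-170\right) \left(-504\right) = 85680$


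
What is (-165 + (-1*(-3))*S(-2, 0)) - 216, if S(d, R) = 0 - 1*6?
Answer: -399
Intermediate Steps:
S(d, R) = -6 (S(d, R) = 0 - 6 = -6)
(-165 + (-1*(-3))*S(-2, 0)) - 216 = (-165 - 1*(-3)*(-6)) - 216 = (-165 + 3*(-6)) - 216 = (-165 - 18) - 216 = -183 - 216 = -399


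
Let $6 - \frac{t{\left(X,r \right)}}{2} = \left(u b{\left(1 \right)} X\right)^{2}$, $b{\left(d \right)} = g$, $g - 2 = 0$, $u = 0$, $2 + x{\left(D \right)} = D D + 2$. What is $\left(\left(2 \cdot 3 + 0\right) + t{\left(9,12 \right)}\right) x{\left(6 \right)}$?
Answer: $648$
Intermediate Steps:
$x{\left(D \right)} = D^{2}$ ($x{\left(D \right)} = -2 + \left(D D + 2\right) = -2 + \left(D^{2} + 2\right) = -2 + \left(2 + D^{2}\right) = D^{2}$)
$g = 2$ ($g = 2 + 0 = 2$)
$b{\left(d \right)} = 2$
$t{\left(X,r \right)} = 12$ ($t{\left(X,r \right)} = 12 - 2 \left(0 \cdot 2 X\right)^{2} = 12 - 2 \left(0 X\right)^{2} = 12 - 2 \cdot 0^{2} = 12 - 0 = 12 + 0 = 12$)
$\left(\left(2 \cdot 3 + 0\right) + t{\left(9,12 \right)}\right) x{\left(6 \right)} = \left(\left(2 \cdot 3 + 0\right) + 12\right) 6^{2} = \left(\left(6 + 0\right) + 12\right) 36 = \left(6 + 12\right) 36 = 18 \cdot 36 = 648$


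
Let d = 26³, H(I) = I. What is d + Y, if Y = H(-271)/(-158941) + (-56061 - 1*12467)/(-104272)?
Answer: 18206228413682/1035818497 ≈ 17577.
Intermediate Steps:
d = 17576
Y = 682510410/1035818497 (Y = -271/(-158941) + (-56061 - 1*12467)/(-104272) = -271*(-1/158941) + (-56061 - 12467)*(-1/104272) = 271/158941 - 68528*(-1/104272) = 271/158941 + 4283/6517 = 682510410/1035818497 ≈ 0.65891)
d + Y = 17576 + 682510410/1035818497 = 18206228413682/1035818497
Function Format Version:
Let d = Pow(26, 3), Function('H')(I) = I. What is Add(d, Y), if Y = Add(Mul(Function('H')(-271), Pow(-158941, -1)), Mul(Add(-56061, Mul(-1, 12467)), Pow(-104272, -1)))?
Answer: Rational(18206228413682, 1035818497) ≈ 17577.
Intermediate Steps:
d = 17576
Y = Rational(682510410, 1035818497) (Y = Add(Mul(-271, Pow(-158941, -1)), Mul(Add(-56061, Mul(-1, 12467)), Pow(-104272, -1))) = Add(Mul(-271, Rational(-1, 158941)), Mul(Add(-56061, -12467), Rational(-1, 104272))) = Add(Rational(271, 158941), Mul(-68528, Rational(-1, 104272))) = Add(Rational(271, 158941), Rational(4283, 6517)) = Rational(682510410, 1035818497) ≈ 0.65891)
Add(d, Y) = Add(17576, Rational(682510410, 1035818497)) = Rational(18206228413682, 1035818497)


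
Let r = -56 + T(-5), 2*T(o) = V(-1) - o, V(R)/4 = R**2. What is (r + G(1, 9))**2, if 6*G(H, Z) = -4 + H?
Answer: 2704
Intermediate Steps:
V(R) = 4*R**2
G(H, Z) = -2/3 + H/6 (G(H, Z) = (-4 + H)/6 = -2/3 + H/6)
T(o) = 2 - o/2 (T(o) = (4*(-1)**2 - o)/2 = (4*1 - o)/2 = (4 - o)/2 = 2 - o/2)
r = -103/2 (r = -56 + (2 - 1/2*(-5)) = -56 + (2 + 5/2) = -56 + 9/2 = -103/2 ≈ -51.500)
(r + G(1, 9))**2 = (-103/2 + (-2/3 + (1/6)*1))**2 = (-103/2 + (-2/3 + 1/6))**2 = (-103/2 - 1/2)**2 = (-52)**2 = 2704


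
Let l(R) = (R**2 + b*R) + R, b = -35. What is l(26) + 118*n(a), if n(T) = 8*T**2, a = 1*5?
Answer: 23392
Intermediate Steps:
a = 5
l(R) = R**2 - 34*R (l(R) = (R**2 - 35*R) + R = R**2 - 34*R)
l(26) + 118*n(a) = 26*(-34 + 26) + 118*(8*5**2) = 26*(-8) + 118*(8*25) = -208 + 118*200 = -208 + 23600 = 23392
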